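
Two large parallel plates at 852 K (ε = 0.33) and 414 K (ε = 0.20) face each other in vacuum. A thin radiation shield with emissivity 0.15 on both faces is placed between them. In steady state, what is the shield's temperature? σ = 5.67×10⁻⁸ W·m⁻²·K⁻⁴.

In steady state the net flux on the hot side equals that on the cold side.
σ(T₁⁴−T_s⁴)/D₁ = σ(T_s⁴−T₂⁴)/D₂, with D₁ = 1/ε₁+1/ε_s−1 = 8.697, D₂ = 1/ε_s+1/ε₂−1 = 10.67.
Solve for T_s⁴: T_s⁴ = (D₂·T₁⁴ + D₁·T₂⁴)/(D₁+D₂) = 3.035×10¹¹ K⁴.

T_s ≈ 742 K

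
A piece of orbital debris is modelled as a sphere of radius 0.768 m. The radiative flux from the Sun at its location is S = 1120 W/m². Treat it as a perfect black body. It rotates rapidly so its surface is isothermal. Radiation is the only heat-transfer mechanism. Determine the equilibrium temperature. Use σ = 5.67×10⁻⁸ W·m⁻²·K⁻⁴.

T ≈ 265 K

At equilibrium, absorbed power = emitted power.
Absorbing cross-section = πr² = 1.853 m²; emitting surface = 4πr² = 7.412 m² (ratio 4).
S·A_cross = εσ·A_surf·T⁴  ⇒  T⁴ = S/(4σ).
T⁴ = 1.00·1120/(4·5.67×10⁻⁸) = 4.938×10⁹ K⁴.
T = (4.938×10⁹)^(1/4).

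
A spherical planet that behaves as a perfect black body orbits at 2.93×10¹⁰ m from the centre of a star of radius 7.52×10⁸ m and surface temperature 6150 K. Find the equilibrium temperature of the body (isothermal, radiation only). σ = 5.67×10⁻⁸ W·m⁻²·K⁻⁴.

The star's surface emits σT_*⁴; at distance d the flux is S = σT_*⁴(R_*/d)².
S = 5.67×10⁻⁸·(6150)⁴·(7.52×10⁸/2.93×10¹⁰)² = 53430 W/m².
For an isothermal sphere T⁴ = (1−a)S/(4σ) = 2.356×10¹¹ K⁴.

T ≈ 697 K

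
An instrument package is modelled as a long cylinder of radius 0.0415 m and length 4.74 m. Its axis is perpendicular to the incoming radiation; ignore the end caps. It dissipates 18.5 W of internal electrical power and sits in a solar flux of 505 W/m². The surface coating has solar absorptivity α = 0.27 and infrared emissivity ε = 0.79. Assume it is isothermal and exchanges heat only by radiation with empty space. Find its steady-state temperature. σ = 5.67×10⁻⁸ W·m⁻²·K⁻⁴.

At steady state, absorbed solar power + internal power = radiated power.
Absorbed: α·S·A_cross = 0.27·505·0.3934 = 53.64 W (cross-section 2rL).
Total input = 53.64 + 18.5 = 72.14 W.
Radiated: εσ·A_surf·T⁴ with A_surf = 2πrL = 1.236 m².
T⁴ = 72.14/(0.79·5.67×10⁻⁸·1.236) = 1.303×10⁹ K⁴.

T ≈ 190 K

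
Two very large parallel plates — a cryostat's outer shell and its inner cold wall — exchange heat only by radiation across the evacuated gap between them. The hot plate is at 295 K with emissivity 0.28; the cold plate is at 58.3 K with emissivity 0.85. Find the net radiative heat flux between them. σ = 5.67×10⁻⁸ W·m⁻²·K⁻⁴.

For two infinite grey parallel plates, q = σ(T₁⁴ − T₂⁴)/(1/ε₁ + 1/ε₂ − 1).
T₁⁴ − T₂⁴ = 7.573×10⁹ − 1.155×10⁷ = 7.562×10⁹ K⁴.
1/ε₁ + 1/ε₂ − 1 = 3.571 + 1.176 − 1 = 3.748.
q = 5.67×10⁻⁸ × 7.562×10⁹ / 3.748.

q ≈ 114 W/m²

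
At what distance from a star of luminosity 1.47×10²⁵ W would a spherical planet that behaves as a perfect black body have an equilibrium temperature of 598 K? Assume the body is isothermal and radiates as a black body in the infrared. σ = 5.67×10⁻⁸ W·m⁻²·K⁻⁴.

For an isothermal black-emitting sphere, (1−a)S·πr² = σ·4πr²·T⁴ ⇒ S = 4σT⁴/(1−a).
S = 4·5.67×10⁻⁸·(598)⁴/1.00 = 29000 W/m².
Flux falls as S = L/(4πd²), so d = √(L/(4πS)) = √(1.47×10²⁵/(4π·29000)).

d ≈ 6.35×10⁹ m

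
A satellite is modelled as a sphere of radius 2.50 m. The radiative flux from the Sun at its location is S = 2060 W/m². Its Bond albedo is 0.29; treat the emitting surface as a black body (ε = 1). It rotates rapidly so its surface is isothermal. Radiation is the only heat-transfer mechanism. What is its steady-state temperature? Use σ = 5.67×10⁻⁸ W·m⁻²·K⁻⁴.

T ≈ 283 K

At equilibrium, absorbed power = emitted power.
Absorbing cross-section = πr² = 19.63 m²; emitting surface = 4πr² = 78.54 m² (ratio 4).
(1−a)S·A_cross = εσ·A_surf·T⁴  ⇒  T⁴ = (1−a)S/(4σ).
T⁴ = 0.710·2060/(4·5.67×10⁻⁸) = 6.449×10⁹ K⁴.
T = (6.449×10⁹)^(1/4).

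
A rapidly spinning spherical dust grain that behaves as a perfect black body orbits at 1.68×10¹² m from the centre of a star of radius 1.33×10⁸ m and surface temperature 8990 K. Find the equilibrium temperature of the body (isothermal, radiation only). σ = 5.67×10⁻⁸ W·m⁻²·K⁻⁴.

The star's surface emits σT_*⁴; at distance d the flux is S = σT_*⁴(R_*/d)².
S = 5.67×10⁻⁸·(8990)⁴·(1.33×10⁸/1.68×10¹²)² = 2.321 W/m².
For an isothermal sphere T⁴ = (1−a)S/(4σ) = 1.023×10⁷ K⁴.

T ≈ 56.6 K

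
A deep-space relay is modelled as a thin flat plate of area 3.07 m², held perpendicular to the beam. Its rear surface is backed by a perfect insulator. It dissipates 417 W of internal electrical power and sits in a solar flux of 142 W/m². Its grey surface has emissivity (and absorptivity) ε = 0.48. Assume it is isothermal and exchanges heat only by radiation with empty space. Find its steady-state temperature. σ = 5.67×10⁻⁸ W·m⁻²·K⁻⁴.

T ≈ 294 K

At steady state, absorbed solar power + internal power = radiated power.
Absorbed: α·S·A_cross = 0.48·142·3.070 = 209.3 W (cross-section A).
Total input = 209.3 + 417 = 626.3 W.
Radiated: εσ·A_surf·T⁴ with A_surf = A = 3.070 m².
T⁴ = 626.3/(0.48·5.67×10⁻⁸·3.070) = 7.495×10⁹ K⁴.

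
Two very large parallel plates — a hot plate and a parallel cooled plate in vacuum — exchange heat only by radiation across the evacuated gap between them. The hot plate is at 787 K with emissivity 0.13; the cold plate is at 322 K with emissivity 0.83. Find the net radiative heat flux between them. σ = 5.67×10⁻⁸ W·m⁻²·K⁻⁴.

For two infinite grey parallel plates, q = σ(T₁⁴ − T₂⁴)/(1/ε₁ + 1/ε₂ − 1).
T₁⁴ − T₂⁴ = 3.836×10¹¹ − 1.075×10¹⁰ = 3.729×10¹¹ K⁴.
1/ε₁ + 1/ε₂ − 1 = 7.692 + 1.205 − 1 = 7.897.
q = 5.67×10⁻⁸ × 3.729×10¹¹ / 7.897.

q ≈ 2680 W/m²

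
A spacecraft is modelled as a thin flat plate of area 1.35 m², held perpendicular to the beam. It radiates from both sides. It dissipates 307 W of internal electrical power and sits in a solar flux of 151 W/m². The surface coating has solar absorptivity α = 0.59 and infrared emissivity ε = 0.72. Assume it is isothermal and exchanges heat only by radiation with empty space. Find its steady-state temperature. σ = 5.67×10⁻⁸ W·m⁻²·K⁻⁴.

At steady state, absorbed solar power + internal power = radiated power.
Absorbed: α·S·A_cross = 0.59·151·1.350 = 120.3 W (cross-section A).
Total input = 120.3 + 307 = 427.3 W.
Radiated: εσ·A_surf·T⁴ with A_surf = 2A = 2.700 m².
T⁴ = 427.3/(0.72·5.67×10⁻⁸·2.700) = 3.876×10⁹ K⁴.

T ≈ 250 K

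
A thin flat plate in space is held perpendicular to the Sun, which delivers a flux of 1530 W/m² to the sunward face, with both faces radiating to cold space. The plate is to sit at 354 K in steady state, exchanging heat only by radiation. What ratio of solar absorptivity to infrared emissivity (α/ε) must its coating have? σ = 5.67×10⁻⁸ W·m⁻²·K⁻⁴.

α/ε ≈ 1.16

Balance: αS·A = εσ·2A·T⁴ ⇒ α/ε = 2σT⁴/S.
α/ε = 2·5.67×10⁻⁸·(354)⁴/1530 = 2·5.67×10⁻⁸·1.570×10¹⁰/1530.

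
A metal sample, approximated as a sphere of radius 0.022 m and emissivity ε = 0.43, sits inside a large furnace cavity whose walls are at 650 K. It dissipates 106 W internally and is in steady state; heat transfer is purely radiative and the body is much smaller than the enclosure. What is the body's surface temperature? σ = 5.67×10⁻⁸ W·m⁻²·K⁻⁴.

For a small grey body in a large enclosure, net radiated power = εσA(T⁴ − T_w⁴).
Steady state: P = εσA(T⁴ − T_w⁴) with A = 4πr² = 0.006082 m².
T⁴ = P/(εσA) + T_w⁴ = 106/(0.43·5.67×10⁻⁸·0.006082) + (650)⁴
    = 7.148×10¹¹ + 1.785×10¹¹ = 8.933×10¹¹ K⁴.

T ≈ 972 K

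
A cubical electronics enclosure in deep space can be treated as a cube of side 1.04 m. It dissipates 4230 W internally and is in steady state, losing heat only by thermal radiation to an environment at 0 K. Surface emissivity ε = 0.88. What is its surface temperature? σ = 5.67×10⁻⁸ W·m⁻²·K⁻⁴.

T ≈ 338 K

Steady state: internal power = radiated power, P = εσA T⁴.
Radiating area A = 6L² = 6.490 m².
T⁴ = P/(εσA) = 4230/(0.88·5.67×10⁻⁸·6.490) = 1.306×10¹⁰ K⁴.
T = (1.306×10¹⁰)^(1/4).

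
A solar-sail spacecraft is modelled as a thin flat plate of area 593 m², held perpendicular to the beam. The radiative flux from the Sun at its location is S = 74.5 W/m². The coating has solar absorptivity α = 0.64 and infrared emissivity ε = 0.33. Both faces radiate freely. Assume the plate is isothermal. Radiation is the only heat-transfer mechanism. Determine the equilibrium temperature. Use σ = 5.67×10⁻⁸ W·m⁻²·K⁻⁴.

At equilibrium, absorbed power = emitted power.
Absorbing cross-section = A = 593.0 m²; emitting surface = 2A = 1186 m² (ratio 2).
αS·A_cross = εσ·A_surf·T⁴  ⇒  T⁴ = αS/(ε·2σ).
T⁴ = 0.640·74.5/(0.33·2·5.67×10⁻⁸) = 1.274×10⁹ K⁴.
T = (1.274×10⁹)^(1/4).

T ≈ 189 K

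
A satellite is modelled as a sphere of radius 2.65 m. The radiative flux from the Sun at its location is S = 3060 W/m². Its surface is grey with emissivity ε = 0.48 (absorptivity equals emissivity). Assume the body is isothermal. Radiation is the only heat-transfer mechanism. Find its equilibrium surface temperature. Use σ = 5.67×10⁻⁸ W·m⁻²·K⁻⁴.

T ≈ 341 K

At equilibrium, absorbed power = emitted power.
Absorbing cross-section = πr² = 22.06 m²; emitting surface = 4πr² = 88.25 m² (ratio 4).
εS·A_cross = εσ·A_surf·T⁴  ⇒  T⁴ = S/(4σ)   (ε cancels).
T⁴ = 3060/(4·5.67×10⁻⁸) = 1.349×10¹⁰ K⁴.
T = (1.349×10¹⁰)^(1/4).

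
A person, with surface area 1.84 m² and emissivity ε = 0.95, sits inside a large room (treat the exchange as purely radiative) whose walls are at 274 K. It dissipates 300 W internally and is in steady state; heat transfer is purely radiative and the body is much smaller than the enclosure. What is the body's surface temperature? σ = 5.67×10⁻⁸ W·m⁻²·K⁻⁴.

For a small grey body in a large enclosure, net radiated power = εσA(T⁴ − T_w⁴).
Steady state: P = εσA(T⁴ − T_w⁴) with A = 1.84 m².
T⁴ = P/(εσA) + T_w⁴ = 300/(0.95·5.67×10⁻⁸·1.840) + (274)⁴
    = 3.027×10⁹ + 5.636×10⁹ = 8.663×10⁹ K⁴.

T ≈ 305 K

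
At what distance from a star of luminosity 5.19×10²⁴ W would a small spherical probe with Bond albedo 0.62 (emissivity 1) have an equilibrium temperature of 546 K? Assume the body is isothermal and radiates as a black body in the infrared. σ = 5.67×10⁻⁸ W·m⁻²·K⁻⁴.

d ≈ 2.79×10⁹ m

For an isothermal black-emitting sphere, (1−a)S·πr² = σ·4πr²·T⁴ ⇒ S = 4σT⁴/(1−a).
S = 4·5.67×10⁻⁸·(546)⁴/0.380 = 53040 W/m².
Flux falls as S = L/(4πd²), so d = √(L/(4πS)) = √(5.19×10²⁴/(4π·53040)).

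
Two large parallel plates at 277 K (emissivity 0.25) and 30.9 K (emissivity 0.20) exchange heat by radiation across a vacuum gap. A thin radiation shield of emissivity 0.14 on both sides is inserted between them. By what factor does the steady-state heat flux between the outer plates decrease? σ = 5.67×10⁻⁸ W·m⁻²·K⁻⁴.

Without shield: q₀ = σΔ(T⁴)/(1/ε₁+1/ε₂−1) with denominator 8.000.
With shield the two gaps are in series; the resistances add: (1/ε₁+1/ε_s−1)+(1/ε_s+1/ε₂−1) = 10.14+11.14 = 21.29.
Heat-flux ratio q₀/q = 21.29/8.000.

factor ≈ 2.66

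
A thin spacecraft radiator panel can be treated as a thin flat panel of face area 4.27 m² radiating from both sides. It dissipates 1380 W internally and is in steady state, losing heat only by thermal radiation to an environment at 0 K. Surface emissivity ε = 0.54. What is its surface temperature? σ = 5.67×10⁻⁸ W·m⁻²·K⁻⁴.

Steady state: internal power = radiated power, P = εσA T⁴.
Radiating area A = 2·4.27 = 8.540 m².
T⁴ = P/(εσA) = 1380/(0.54·5.67×10⁻⁸·8.540) = 5.278×10⁹ K⁴.
T = (5.278×10⁹)^(1/4).

T ≈ 270 K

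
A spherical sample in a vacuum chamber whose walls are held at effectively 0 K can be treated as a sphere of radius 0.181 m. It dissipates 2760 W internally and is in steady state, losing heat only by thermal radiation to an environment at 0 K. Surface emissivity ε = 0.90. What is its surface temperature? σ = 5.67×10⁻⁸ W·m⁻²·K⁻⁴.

Steady state: internal power = radiated power, P = εσA T⁴.
Radiating area A = 4πr² = 0.4117 m².
T⁴ = P/(εσA) = 2760/(0.90·5.67×10⁻⁸·0.4117) = 1.314×10¹¹ K⁴.
T = (1.314×10¹¹)^(1/4).

T ≈ 602 K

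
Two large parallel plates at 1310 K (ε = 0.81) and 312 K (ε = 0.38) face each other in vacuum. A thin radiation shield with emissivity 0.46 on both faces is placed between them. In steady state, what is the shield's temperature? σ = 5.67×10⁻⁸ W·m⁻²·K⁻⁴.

T_s ≈ 1160 K

In steady state the net flux on the hot side equals that on the cold side.
σ(T₁⁴−T_s⁴)/D₁ = σ(T_s⁴−T₂⁴)/D₂, with D₁ = 1/ε₁+1/ε_s−1 = 2.408, D₂ = 1/ε_s+1/ε₂−1 = 3.805.
Solve for T_s⁴: T_s⁴ = (D₂·T₁⁴ + D₁·T₂⁴)/(D₁+D₂) = 1.807×10¹² K⁴.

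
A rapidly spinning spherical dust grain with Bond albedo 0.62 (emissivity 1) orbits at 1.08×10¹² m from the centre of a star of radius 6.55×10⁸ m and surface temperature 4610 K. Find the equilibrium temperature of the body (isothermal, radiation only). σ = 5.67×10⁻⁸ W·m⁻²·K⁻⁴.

The star's surface emits σT_*⁴; at distance d the flux is S = σT_*⁴(R_*/d)².
S = 5.67×10⁻⁸·(4610)⁴·(6.55×10⁸/1.08×10¹²)² = 9.419 W/m².
For an isothermal sphere T⁴ = (1−a)S/(4σ) = 1.578×10⁷ K⁴.

T ≈ 63.0 K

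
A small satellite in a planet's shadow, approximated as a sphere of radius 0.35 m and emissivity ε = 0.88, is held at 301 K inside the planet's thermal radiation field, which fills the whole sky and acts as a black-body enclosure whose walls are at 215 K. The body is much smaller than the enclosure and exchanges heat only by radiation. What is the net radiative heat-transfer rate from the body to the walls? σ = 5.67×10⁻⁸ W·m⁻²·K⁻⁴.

P_net ≈ 466 W

For a small grey body in a large enclosure: P_net = εσA(T_body⁴ − T_wall⁴).
A = 4πr² = 1.539 m²; T_body⁴ − T_wall⁴ = 8.209×10⁹ − 2.137×10⁹ = 6.072×10⁹ K⁴.
|P_net| = 0.88·5.67×10⁻⁸·1.539·6.072×10⁹.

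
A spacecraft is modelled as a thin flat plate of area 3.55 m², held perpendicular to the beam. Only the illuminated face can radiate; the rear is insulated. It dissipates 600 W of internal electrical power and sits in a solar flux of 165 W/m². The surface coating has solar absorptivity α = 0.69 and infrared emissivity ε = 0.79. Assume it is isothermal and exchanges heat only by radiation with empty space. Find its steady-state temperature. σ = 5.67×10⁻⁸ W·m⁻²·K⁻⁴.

At steady state, absorbed solar power + internal power = radiated power.
Absorbed: α·S·A_cross = 0.69·165·3.550 = 404.2 W (cross-section A).
Total input = 404.2 + 600 = 1004 W.
Radiated: εσ·A_surf·T⁴ with A_surf = A = 3.550 m².
T⁴ = 1004/(0.79·5.67×10⁻⁸·3.550) = 6.315×10⁹ K⁴.

T ≈ 282 K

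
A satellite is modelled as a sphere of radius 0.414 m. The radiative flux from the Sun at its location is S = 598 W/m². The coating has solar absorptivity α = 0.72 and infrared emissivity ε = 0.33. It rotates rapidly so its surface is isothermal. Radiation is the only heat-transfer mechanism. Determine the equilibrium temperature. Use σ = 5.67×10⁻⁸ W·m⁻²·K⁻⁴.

T ≈ 275 K

At equilibrium, absorbed power = emitted power.
Absorbing cross-section = πr² = 0.5385 m²; emitting surface = 4πr² = 2.154 m² (ratio 4).
αS·A_cross = εσ·A_surf·T⁴  ⇒  T⁴ = αS/(ε·4σ).
T⁴ = 0.720·598/(0.33·4·5.67×10⁻⁸) = 5.753×10⁹ K⁴.
T = (5.753×10⁹)^(1/4).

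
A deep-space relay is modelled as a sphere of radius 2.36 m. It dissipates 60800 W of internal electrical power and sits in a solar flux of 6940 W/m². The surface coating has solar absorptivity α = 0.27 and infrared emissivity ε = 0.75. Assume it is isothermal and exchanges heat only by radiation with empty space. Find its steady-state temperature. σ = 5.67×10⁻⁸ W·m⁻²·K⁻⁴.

T ≈ 421 K

At steady state, absorbed solar power + internal power = radiated power.
Absorbed: α·S·A_cross = 0.27·6940·17.50 = 32790 W (cross-section πr²).
Total input = 32790 + 60800 = 93590 W.
Radiated: εσ·A_surf·T⁴ with A_surf = 4πr² = 69.99 m².
T⁴ = 93590/(0.75·5.67×10⁻⁸·69.99) = 3.144×10¹⁰ K⁴.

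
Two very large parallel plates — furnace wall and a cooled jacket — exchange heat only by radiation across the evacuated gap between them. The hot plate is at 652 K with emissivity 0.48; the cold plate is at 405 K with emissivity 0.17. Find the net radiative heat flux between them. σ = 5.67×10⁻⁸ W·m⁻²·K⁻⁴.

For two infinite grey parallel plates, q = σ(T₁⁴ − T₂⁴)/(1/ε₁ + 1/ε₂ − 1).
T₁⁴ − T₂⁴ = 1.807×10¹¹ − 2.690×10¹⁰ = 1.538×10¹¹ K⁴.
1/ε₁ + 1/ε₂ − 1 = 2.083 + 5.882 − 1 = 6.966.
q = 5.67×10⁻⁸ × 1.538×10¹¹ / 6.966.

q ≈ 1250 W/m²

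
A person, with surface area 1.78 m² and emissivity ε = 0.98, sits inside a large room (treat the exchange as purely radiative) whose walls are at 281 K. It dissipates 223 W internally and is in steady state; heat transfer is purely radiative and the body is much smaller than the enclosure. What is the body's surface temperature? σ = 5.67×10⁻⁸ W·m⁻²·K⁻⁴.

T ≈ 304 K

For a small grey body in a large enclosure, net radiated power = εσA(T⁴ − T_w⁴).
Steady state: P = εσA(T⁴ − T_w⁴) with A = 1.78 m².
T⁴ = P/(εσA) + T_w⁴ = 223/(0.98·5.67×10⁻⁸·1.780) + (281)⁴
    = 2.255×10⁹ + 6.235×10⁹ = 8.489×10⁹ K⁴.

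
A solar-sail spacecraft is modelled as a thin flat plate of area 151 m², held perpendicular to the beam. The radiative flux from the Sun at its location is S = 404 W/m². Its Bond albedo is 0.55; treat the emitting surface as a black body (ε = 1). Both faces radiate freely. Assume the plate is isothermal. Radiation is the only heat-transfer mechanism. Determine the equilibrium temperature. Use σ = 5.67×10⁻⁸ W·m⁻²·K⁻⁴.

At equilibrium, absorbed power = emitted power.
Absorbing cross-section = A = 151.0 m²; emitting surface = 2A = 302.0 m² (ratio 2).
(1−a)S·A_cross = εσ·A_surf·T⁴  ⇒  T⁴ = (1−a)S/(2σ).
T⁴ = 0.450·404/(2·5.67×10⁻⁸) = 1.603×10⁹ K⁴.
T = (1.603×10⁹)^(1/4).

T ≈ 200 K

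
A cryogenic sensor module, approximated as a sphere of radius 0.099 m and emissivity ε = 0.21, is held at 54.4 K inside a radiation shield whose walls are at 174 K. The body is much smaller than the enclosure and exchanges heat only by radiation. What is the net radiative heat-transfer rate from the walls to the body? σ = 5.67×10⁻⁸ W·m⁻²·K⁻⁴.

P_net ≈ 1.33 W

For a small grey body in a large enclosure: P_net = εσA(T_body⁴ − T_wall⁴).
A = 4πr² = 0.1232 m²; T_body⁴ − T_wall⁴ = 8.758×10⁶ − 9.166×10⁸ = -9.079×10⁸ K⁴.
|P_net| = 0.21·5.67×10⁻⁸·0.1232·9.079×10⁸.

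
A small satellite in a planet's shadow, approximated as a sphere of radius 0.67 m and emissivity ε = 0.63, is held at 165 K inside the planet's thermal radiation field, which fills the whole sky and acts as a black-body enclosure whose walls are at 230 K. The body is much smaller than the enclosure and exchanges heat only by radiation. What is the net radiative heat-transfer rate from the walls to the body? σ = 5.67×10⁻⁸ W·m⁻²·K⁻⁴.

P_net ≈ 415 W

For a small grey body in a large enclosure: P_net = εσA(T_body⁴ − T_wall⁴).
A = 4πr² = 5.641 m²; T_body⁴ − T_wall⁴ = 7.412×10⁸ − 2.798×10⁹ = -2.057×10⁹ K⁴.
|P_net| = 0.63·5.67×10⁻⁸·5.641·2.057×10⁹.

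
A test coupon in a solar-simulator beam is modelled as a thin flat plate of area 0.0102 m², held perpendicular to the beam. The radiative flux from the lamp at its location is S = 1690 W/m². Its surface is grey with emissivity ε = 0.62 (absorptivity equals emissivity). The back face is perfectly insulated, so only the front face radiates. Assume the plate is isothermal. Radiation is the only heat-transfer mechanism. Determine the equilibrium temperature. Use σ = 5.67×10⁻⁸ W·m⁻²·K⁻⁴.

T ≈ 416 K

At equilibrium, absorbed power = emitted power.
Absorbing cross-section = A = 0.01020 m²; emitting surface = A = 0.01020 m² (ratio 1).
εS·A_cross = εσ·A_surf·T⁴  ⇒  T⁴ = S/(1σ)   (ε cancels).
T⁴ = 1690/(1·5.67×10⁻⁸) = 2.981×10¹⁰ K⁴.
T = (2.981×10¹⁰)^(1/4).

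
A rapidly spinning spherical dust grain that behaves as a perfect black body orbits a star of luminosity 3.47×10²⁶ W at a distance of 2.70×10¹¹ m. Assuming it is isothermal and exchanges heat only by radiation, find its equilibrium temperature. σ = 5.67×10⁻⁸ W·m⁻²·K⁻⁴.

First find the stellar flux at distance d: S = L/(4πd²) = 3.47×10²⁶/(4π·(2.70×10¹¹)²) = 378.8 W/m².
For an isothermal sphere, absorbed (1−a)S·πr² = emitted σ·4πr²·T⁴, so T⁴ = (1−a)S/(4σ).
T⁴ = 1.00·378.8/(4·5.67×10⁻⁸) = 1.670×10⁹ K⁴.

T ≈ 202 K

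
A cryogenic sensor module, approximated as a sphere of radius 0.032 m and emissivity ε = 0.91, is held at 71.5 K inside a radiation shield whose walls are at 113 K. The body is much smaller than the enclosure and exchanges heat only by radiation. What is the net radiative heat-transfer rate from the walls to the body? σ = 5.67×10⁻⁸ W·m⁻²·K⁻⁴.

For a small grey body in a large enclosure: P_net = εσA(T_body⁴ − T_wall⁴).
A = 4πr² = 0.01287 m²; T_body⁴ − T_wall⁴ = 2.614×10⁷ − 1.630×10⁸ = -1.369×10⁸ K⁴.
|P_net| = 0.91·5.67×10⁻⁸·0.01287·1.369×10⁸.

P_net ≈ 0.0909 W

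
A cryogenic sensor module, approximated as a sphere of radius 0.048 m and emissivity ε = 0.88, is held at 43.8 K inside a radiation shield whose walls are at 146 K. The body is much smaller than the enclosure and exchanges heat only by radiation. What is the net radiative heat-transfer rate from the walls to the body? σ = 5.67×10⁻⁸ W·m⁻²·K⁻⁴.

P_net ≈ 0.651 W

For a small grey body in a large enclosure: P_net = εσA(T_body⁴ − T_wall⁴).
A = 4πr² = 0.02895 m²; T_body⁴ − T_wall⁴ = 3.680×10⁶ − 4.544×10⁸ = -4.507×10⁸ K⁴.
|P_net| = 0.88·5.67×10⁻⁸·0.02895·4.507×10⁸.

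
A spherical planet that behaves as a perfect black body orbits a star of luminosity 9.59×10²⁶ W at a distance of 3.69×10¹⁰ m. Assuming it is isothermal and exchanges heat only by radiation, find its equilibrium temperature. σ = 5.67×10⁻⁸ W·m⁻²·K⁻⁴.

First find the stellar flux at distance d: S = L/(4πd²) = 9.59×10²⁶/(4π·(3.69×10¹⁰)²) = 56050 W/m².
For an isothermal sphere, absorbed (1−a)S·πr² = emitted σ·4πr²·T⁴, so T⁴ = (1−a)S/(4σ).
T⁴ = 1.00·56050/(4·5.67×10⁻⁸) = 2.471×10¹¹ K⁴.

T ≈ 705 K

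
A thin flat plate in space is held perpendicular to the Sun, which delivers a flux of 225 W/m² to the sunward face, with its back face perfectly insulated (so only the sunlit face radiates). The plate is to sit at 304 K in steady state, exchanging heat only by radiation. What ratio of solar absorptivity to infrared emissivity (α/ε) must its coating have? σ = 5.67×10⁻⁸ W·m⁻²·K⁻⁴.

α/ε ≈ 2.15

Balance: αS·A = εσ·1A·T⁴ ⇒ α/ε = σT⁴/S.
α/ε = 5.67×10⁻⁸·(304)⁴/225 = 5.67×10⁻⁸·8.541×10⁹/225.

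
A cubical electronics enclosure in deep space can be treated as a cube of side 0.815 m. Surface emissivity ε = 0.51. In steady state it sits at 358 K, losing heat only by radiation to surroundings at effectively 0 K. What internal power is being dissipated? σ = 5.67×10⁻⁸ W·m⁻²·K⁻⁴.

P ≈ 1890 W

Steady state: P = εσA T⁴.
A = 6L² = 3.985 m²; T⁴ = (358)⁴ = 1.643×10¹⁰ K⁴.
P = 0.51 × 5.67×10⁻⁸ × 3.985 × 1.643×10¹⁰.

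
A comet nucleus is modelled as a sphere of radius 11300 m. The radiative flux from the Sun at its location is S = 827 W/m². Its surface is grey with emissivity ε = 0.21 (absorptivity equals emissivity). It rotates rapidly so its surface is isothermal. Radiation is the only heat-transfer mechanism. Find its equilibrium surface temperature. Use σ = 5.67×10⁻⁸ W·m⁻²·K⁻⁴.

At equilibrium, absorbed power = emitted power.
Absorbing cross-section = πr² = 4.011×10⁸ m²; emitting surface = 4πr² = 1.605×10⁹ m² (ratio 4).
εS·A_cross = εσ·A_surf·T⁴  ⇒  T⁴ = S/(4σ)   (ε cancels).
T⁴ = 827/(4·5.67×10⁻⁸) = 3.646×10⁹ K⁴.
T = (3.646×10⁹)^(1/4).

T ≈ 246 K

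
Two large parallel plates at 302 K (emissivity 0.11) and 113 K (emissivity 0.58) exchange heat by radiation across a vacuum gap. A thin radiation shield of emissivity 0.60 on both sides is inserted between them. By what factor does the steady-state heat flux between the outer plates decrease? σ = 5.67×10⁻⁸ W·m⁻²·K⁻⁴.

factor ≈ 1.24

Without shield: q₀ = σΔ(T⁴)/(1/ε₁+1/ε₂−1) with denominator 9.815.
With shield the two gaps are in series; the resistances add: (1/ε₁+1/ε_s−1)+(1/ε_s+1/ε₂−1) = 9.758+2.391 = 12.15.
Heat-flux ratio q₀/q = 12.15/9.815.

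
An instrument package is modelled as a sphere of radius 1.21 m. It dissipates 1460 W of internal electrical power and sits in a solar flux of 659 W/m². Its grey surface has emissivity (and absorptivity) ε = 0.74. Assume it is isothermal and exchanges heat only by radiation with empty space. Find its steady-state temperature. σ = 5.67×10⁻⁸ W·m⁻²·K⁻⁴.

At steady state, absorbed solar power + internal power = radiated power.
Absorbed: α·S·A_cross = 0.74·659·4.600 = 2243 W (cross-section πr²).
Total input = 2243 + 1460 = 3703 W.
Radiated: εσ·A_surf·T⁴ with A_surf = 4πr² = 18.40 m².
T⁴ = 3703/(0.74·5.67×10⁻⁸·18.40) = 4.797×10⁹ K⁴.

T ≈ 263 K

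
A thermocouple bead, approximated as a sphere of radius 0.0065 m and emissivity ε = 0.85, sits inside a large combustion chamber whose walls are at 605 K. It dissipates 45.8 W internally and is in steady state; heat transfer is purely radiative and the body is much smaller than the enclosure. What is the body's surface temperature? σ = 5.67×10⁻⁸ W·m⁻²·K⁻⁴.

T ≈ 1180 K

For a small grey body in a large enclosure, net radiated power = εσA(T⁴ − T_w⁴).
Steady state: P = εσA(T⁴ − T_w⁴) with A = 4πr² = 5.309×10⁻⁴ m².
T⁴ = P/(εσA) + T_w⁴ = 45.8/(0.85·5.67×10⁻⁸·5.309×10⁻⁴) + (605)⁴
    = 1.790×10¹² + 1.340×10¹¹ = 1.924×10¹² K⁴.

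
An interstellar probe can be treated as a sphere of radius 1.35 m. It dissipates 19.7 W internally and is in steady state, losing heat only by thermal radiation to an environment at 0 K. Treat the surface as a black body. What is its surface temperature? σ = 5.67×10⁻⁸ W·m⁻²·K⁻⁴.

T ≈ 62.4 K

Steady state: internal power = radiated power, P = εσA T⁴.
Radiating area A = 4πr² = 22.90 m².
T⁴ = P/(εσA) = 19.7/(1.0·5.67×10⁻⁸·22.90) = 1.517×10⁷ K⁴.
T = (1.517×10⁷)^(1/4).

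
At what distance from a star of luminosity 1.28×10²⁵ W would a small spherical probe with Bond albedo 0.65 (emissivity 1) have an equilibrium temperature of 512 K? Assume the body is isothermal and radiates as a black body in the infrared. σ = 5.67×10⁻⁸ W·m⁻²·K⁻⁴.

d ≈ 4.78×10⁹ m

For an isothermal black-emitting sphere, (1−a)S·πr² = σ·4πr²·T⁴ ⇒ S = 4σT⁴/(1−a).
S = 4·5.67×10⁻⁸·(512)⁴/0.350 = 44530 W/m².
Flux falls as S = L/(4πd²), so d = √(L/(4πS)) = √(1.28×10²⁵/(4π·44530)).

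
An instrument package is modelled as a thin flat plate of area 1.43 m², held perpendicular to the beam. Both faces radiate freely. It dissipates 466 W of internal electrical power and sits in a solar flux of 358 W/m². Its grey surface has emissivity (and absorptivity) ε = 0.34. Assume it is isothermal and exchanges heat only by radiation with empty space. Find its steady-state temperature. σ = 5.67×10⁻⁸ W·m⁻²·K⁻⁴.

T ≈ 328 K

At steady state, absorbed solar power + internal power = radiated power.
Absorbed: α·S·A_cross = 0.34·358·1.430 = 174.1 W (cross-section A).
Total input = 174.1 + 466 = 640.1 W.
Radiated: εσ·A_surf·T⁴ with A_surf = 2A = 2.860 m².
T⁴ = 640.1/(0.34·5.67×10⁻⁸·2.860) = 1.161×10¹⁰ K⁴.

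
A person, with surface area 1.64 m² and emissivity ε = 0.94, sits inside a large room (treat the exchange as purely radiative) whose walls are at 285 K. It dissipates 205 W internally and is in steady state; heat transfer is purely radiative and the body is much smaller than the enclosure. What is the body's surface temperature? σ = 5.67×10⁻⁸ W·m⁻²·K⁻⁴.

For a small grey body in a large enclosure, net radiated power = εσA(T⁴ − T_w⁴).
Steady state: P = εσA(T⁴ − T_w⁴) with A = 1.64 m².
T⁴ = P/(εσA) + T_w⁴ = 205/(0.94·5.67×10⁻⁸·1.640) + (285)⁴
    = 2.345×10⁹ + 6.598×10⁹ = 8.943×10⁹ K⁴.

T ≈ 308 K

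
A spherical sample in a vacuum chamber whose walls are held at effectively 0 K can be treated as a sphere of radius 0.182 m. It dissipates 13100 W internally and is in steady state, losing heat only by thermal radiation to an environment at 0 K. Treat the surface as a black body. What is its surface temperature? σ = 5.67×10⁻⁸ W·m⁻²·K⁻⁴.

Steady state: internal power = radiated power, P = εσA T⁴.
Radiating area A = 4πr² = 0.4162 m².
T⁴ = P/(εσA) = 13100/(1.0·5.67×10⁻⁸·0.4162) = 5.551×10¹¹ K⁴.
T = (5.551×10¹¹)^(1/4).

T ≈ 863 K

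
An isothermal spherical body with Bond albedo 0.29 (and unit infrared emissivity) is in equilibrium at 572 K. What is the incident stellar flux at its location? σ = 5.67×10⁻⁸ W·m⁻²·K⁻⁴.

S ≈ 34200 W/m²

(1−a)S·πr² = σ·4πr²·T⁴ ⇒ S = 4σT⁴/(1−a).
S = 4·5.67×10⁻⁸·1.070×10¹¹/0.710.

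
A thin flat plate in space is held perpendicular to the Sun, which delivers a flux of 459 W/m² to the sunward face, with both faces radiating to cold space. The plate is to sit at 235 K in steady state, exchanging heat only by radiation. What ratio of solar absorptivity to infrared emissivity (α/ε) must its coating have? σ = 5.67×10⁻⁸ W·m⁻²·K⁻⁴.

Balance: αS·A = εσ·2A·T⁴ ⇒ α/ε = 2σT⁴/S.
α/ε = 2·5.67×10⁻⁸·(235)⁴/459 = 2·5.67×10⁻⁸·3.050×10⁹/459.

α/ε ≈ 0.753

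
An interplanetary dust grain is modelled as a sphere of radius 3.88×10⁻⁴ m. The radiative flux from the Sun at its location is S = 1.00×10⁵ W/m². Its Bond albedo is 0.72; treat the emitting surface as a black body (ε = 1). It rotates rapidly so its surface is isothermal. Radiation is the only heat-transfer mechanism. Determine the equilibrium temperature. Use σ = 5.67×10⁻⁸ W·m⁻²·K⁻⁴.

At equilibrium, absorbed power = emitted power.
Absorbing cross-section = πr² = 4.729×10⁻⁷ m²; emitting surface = 4πr² = 1.892×10⁻⁶ m² (ratio 4).
(1−a)S·A_cross = εσ·A_surf·T⁴  ⇒  T⁴ = (1−a)S/(4σ).
T⁴ = 0.280·1.00×10⁵/(4·5.67×10⁻⁸) = 1.235×10¹¹ K⁴.
T = (1.235×10¹¹)^(1/4).

T ≈ 593 K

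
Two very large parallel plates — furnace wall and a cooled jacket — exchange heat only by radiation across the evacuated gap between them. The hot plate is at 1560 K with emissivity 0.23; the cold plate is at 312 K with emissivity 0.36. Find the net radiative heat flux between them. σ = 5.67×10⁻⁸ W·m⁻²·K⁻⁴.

For two infinite grey parallel plates, q = σ(T₁⁴ − T₂⁴)/(1/ε₁ + 1/ε₂ − 1).
T₁⁴ − T₂⁴ = 5.922×10¹² − 9.476×10⁹ = 5.913×10¹² K⁴.
1/ε₁ + 1/ε₂ − 1 = 4.348 + 2.778 − 1 = 6.126.
q = 5.67×10⁻⁸ × 5.913×10¹² / 6.126.

q ≈ 54700 W/m²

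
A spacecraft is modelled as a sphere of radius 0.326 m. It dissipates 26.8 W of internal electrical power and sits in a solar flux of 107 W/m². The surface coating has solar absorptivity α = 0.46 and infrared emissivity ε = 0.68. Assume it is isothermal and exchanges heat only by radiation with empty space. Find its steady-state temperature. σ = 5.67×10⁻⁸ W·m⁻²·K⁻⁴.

At steady state, absorbed solar power + internal power = radiated power.
Absorbed: α·S·A_cross = 0.46·107·0.3339 = 16.43 W (cross-section πr²).
Total input = 16.43 + 26.8 = 43.23 W.
Radiated: εσ·A_surf·T⁴ with A_surf = 4πr² = 1.336 m².
T⁴ = 43.23/(0.68·5.67×10⁻⁸·1.336) = 8.396×10⁸ K⁴.

T ≈ 170 K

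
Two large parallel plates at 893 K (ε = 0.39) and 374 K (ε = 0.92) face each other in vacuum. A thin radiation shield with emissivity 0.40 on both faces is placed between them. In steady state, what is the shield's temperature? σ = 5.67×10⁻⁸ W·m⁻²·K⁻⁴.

In steady state the net flux on the hot side equals that on the cold side.
σ(T₁⁴−T_s⁴)/D₁ = σ(T_s⁴−T₂⁴)/D₂, with D₁ = 1/ε₁+1/ε_s−1 = 4.064, D₂ = 1/ε_s+1/ε₂−1 = 2.587.
Solve for T_s⁴: T_s⁴ = (D₂·T₁⁴ + D₁·T₂⁴)/(D₁+D₂) = 2.593×10¹¹ K⁴.

T_s ≈ 714 K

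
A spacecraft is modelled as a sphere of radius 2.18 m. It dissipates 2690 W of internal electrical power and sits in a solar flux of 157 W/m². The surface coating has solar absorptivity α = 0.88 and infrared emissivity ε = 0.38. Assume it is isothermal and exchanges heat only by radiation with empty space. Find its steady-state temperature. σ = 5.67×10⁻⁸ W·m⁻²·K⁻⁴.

T ≈ 247 K

At steady state, absorbed solar power + internal power = radiated power.
Absorbed: α·S·A_cross = 0.88·157·14.93 = 2063 W (cross-section πr²).
Total input = 2063 + 2690 = 4753 W.
Radiated: εσ·A_surf·T⁴ with A_surf = 4πr² = 59.72 m².
T⁴ = 4753/(0.38·5.67×10⁻⁸·59.72) = 3.694×10⁹ K⁴.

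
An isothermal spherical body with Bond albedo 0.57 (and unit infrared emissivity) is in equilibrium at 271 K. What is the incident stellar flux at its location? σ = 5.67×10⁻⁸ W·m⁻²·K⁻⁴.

(1−a)S·πr² = σ·4πr²·T⁴ ⇒ S = 4σT⁴/(1−a).
S = 4·5.67×10⁻⁸·5.394×10⁹/0.430.

S ≈ 2840 W/m²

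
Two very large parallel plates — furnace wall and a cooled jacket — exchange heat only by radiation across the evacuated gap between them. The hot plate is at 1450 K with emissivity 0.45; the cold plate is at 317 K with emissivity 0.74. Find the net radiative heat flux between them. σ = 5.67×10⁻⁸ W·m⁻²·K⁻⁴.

q ≈ 97200 W/m²

For two infinite grey parallel plates, q = σ(T₁⁴ − T₂⁴)/(1/ε₁ + 1/ε₂ − 1).
T₁⁴ − T₂⁴ = 4.421×10¹² − 1.010×10¹⁰ = 4.410×10¹² K⁴.
1/ε₁ + 1/ε₂ − 1 = 2.222 + 1.351 − 1 = 2.574.
q = 5.67×10⁻⁸ × 4.410×10¹² / 2.574.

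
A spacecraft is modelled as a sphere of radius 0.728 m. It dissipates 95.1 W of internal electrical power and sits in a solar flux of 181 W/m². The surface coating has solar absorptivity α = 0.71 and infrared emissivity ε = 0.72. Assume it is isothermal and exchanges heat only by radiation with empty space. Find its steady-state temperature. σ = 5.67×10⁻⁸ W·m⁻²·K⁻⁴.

At steady state, absorbed solar power + internal power = radiated power.
Absorbed: α·S·A_cross = 0.71·181·1.665 = 214.0 W (cross-section πr²).
Total input = 214.0 + 95.1 = 309.1 W.
Radiated: εσ·A_surf·T⁴ with A_surf = 4πr² = 6.660 m².
T⁴ = 309.1/(0.72·5.67×10⁻⁸·6.660) = 1.137×10⁹ K⁴.

T ≈ 184 K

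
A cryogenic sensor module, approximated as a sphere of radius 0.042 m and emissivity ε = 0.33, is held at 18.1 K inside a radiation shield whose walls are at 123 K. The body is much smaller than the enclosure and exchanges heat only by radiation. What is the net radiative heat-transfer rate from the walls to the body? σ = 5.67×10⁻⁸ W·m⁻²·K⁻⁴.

P_net ≈ 0.0949 W

For a small grey body in a large enclosure: P_net = εσA(T_body⁴ − T_wall⁴).
A = 4πr² = 0.02217 m²; T_body⁴ − T_wall⁴ = 1.073×10⁵ − 2.289×10⁸ = -2.288×10⁸ K⁴.
|P_net| = 0.33·5.67×10⁻⁸·0.02217·2.288×10⁸.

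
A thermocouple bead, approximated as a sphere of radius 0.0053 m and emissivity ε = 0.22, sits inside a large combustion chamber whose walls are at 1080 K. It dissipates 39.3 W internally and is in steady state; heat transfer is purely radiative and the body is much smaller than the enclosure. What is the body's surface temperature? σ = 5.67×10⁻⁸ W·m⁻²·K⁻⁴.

T ≈ 1790 K

For a small grey body in a large enclosure, net radiated power = εσA(T⁴ − T_w⁴).
Steady state: P = εσA(T⁴ − T_w⁴) with A = 4πr² = 3.530×10⁻⁴ m².
T⁴ = P/(εσA) + T_w⁴ = 39.3/(0.22·5.67×10⁻⁸·3.530×10⁻⁴) + (1080)⁴
    = 8.925×10¹² + 1.360×10¹² = 1.029×10¹³ K⁴.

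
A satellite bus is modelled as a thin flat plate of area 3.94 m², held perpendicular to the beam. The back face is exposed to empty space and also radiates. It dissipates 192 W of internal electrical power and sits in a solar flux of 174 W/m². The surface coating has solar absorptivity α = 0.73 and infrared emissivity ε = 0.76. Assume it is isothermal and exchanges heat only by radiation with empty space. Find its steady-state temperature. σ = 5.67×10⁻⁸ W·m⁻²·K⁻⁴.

At steady state, absorbed solar power + internal power = radiated power.
Absorbed: α·S·A_cross = 0.73·174·3.940 = 500.5 W (cross-section A).
Total input = 500.5 + 192 = 692.5 W.
Radiated: εσ·A_surf·T⁴ with A_surf = 2A = 7.880 m².
T⁴ = 692.5/(0.76·5.67×10⁻⁸·7.880) = 2.039×10⁹ K⁴.

T ≈ 213 K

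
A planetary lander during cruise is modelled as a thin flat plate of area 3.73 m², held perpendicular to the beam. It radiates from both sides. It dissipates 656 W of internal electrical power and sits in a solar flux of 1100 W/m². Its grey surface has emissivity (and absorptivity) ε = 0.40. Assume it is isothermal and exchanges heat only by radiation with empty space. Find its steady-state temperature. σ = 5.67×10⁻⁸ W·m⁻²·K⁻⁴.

T ≈ 341 K

At steady state, absorbed solar power + internal power = radiated power.
Absorbed: α·S·A_cross = 0.40·1100·3.730 = 1641 W (cross-section A).
Total input = 1641 + 656 = 2297 W.
Radiated: εσ·A_surf·T⁴ with A_surf = 2A = 7.460 m².
T⁴ = 2297/(0.40·5.67×10⁻⁸·7.460) = 1.358×10¹⁰ K⁴.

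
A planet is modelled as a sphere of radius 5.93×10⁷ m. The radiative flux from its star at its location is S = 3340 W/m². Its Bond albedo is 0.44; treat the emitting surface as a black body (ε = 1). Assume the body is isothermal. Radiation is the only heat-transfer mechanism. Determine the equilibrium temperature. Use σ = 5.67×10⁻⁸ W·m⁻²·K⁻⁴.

At equilibrium, absorbed power = emitted power.
Absorbing cross-section = πr² = 1.105×10¹⁶ m²; emitting surface = 4πr² = 4.419×10¹⁶ m² (ratio 4).
(1−a)S·A_cross = εσ·A_surf·T⁴  ⇒  T⁴ = (1−a)S/(4σ).
T⁴ = 0.560·3340/(4·5.67×10⁻⁸) = 8.247×10⁹ K⁴.
T = (8.247×10⁹)^(1/4).

T ≈ 301 K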